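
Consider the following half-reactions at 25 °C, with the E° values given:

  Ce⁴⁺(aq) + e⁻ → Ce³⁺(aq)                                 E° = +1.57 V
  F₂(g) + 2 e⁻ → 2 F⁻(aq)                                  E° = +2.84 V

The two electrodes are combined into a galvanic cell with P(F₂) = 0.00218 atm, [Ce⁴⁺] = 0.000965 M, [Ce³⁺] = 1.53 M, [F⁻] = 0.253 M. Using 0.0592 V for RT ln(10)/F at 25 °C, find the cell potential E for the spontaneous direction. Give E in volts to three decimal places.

+1.416 V

F₂/F⁻ is the cathode (higher E°), Ce⁴⁺/Ce³⁺ the anode: E°cell = +2.84 − (+1.57) = +1.27 V, n = 2.
Overall: F₂(g) + 2 Ce³⁺(aq) → 2 F⁻(aq) + 2 Ce⁴⁺(aq)
Q = [F⁻]^2·[Ce⁴⁺]^2 / (P(F₂)·[Ce³⁺]^2); log Q = -4.933.
E = E° − (0.0592/n) log Q = +1.27 − (0.0592/2)(-4.933) = +1.416 V.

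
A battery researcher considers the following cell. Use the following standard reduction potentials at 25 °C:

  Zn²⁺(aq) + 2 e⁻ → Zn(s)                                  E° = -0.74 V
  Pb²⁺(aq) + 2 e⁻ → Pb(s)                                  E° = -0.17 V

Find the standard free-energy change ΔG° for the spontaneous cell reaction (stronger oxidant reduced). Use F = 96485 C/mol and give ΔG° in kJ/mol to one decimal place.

Pb²⁺/Pb (E° = -0.17 V) is the cathode; Zn²⁺/Zn (E° = -0.74 V) is the anode, so E°cell = +0.57 V.
Balancing electrons gives n = 2 (lcm of 2 and 2).
ΔG° = −nFE° = −(2)(96485)(+0.57) = -109,993 J = -110.0 kJ/mol.

-110.0 kJ/mol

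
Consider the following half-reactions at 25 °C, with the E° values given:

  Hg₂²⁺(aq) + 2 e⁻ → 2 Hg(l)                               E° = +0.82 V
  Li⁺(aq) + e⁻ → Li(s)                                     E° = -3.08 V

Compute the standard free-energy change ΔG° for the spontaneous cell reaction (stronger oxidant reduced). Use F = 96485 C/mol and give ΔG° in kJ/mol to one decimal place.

Hg₂²⁺/Hg (E° = +0.82 V) is the cathode; Li⁺/Li (E° = -3.08 V) is the anode, so E°cell = +3.90 V.
Balancing electrons gives n = 2 (lcm of 2 and 1).
ΔG° = −nFE° = −(2)(96485)(+3.90) = -752,583 J = -752.6 kJ/mol.

-752.6 kJ/mol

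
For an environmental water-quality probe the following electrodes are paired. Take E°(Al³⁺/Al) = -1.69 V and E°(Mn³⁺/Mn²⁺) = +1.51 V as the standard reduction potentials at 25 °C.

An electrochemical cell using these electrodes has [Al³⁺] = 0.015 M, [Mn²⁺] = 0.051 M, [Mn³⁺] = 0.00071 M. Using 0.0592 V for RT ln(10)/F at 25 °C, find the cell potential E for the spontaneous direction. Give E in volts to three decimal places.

+3.126 V

Mn³⁺/Mn²⁺ is the cathode (higher E°), Al³⁺/Al the anode: E°cell = +1.51 − (-1.69) = +3.20 V, n = 3.
Overall: 3 Mn³⁺(aq) + Al(s) → 3 Mn²⁺(aq) + Al³⁺(aq)
Q = [Mn²⁺]^3·[Al³⁺] / ([Mn³⁺]^3); log Q = 3.745.
E = E° − (0.0592/n) log Q = +3.20 − (0.0592/3)(3.745) = +3.126 V.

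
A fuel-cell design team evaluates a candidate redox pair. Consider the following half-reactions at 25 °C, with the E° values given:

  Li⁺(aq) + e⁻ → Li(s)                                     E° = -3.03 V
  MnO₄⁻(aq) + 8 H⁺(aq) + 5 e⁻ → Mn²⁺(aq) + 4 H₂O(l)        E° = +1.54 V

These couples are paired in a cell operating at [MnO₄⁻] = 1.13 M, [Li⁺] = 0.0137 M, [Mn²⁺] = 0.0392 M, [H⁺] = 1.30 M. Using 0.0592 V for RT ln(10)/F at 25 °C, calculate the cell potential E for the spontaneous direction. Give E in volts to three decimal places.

MnO₄⁻/Mn²⁺ is the cathode (higher E°), Li⁺/Li the anode: E°cell = +1.54 − (-3.03) = +4.57 V, n = 5.
Overall: MnO₄⁻(aq) + 8 H⁺(aq) + 5 Li(s) → Mn²⁺(aq) + 4 H₂O(l) + 5 Li⁺(aq)
Q = [Mn²⁺]·[Li⁺]^5 / ([MnO₄⁻]·[H⁺]^8); log Q = -11.688.
E = E° − (0.0592/n) log Q = +4.57 − (0.0592/5)(-11.688) = +4.708 V.

+4.708 V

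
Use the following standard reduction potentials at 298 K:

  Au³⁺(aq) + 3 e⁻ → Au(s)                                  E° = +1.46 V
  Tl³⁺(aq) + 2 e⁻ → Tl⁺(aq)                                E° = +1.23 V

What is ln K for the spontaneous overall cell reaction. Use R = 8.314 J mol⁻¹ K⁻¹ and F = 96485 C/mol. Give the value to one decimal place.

53.7

Cathode: Au³⁺/Au; anode: Tl³⁺/Tl⁺. E°cell = (+1.46) − (+1.23) = +0.23 V, with n = 6.
ΔG° = −nFE° = −RT ln K, so ln K = nFE°/(RT) = (6)(96485)(+0.23) / ((8.314)(298)) = 53.742.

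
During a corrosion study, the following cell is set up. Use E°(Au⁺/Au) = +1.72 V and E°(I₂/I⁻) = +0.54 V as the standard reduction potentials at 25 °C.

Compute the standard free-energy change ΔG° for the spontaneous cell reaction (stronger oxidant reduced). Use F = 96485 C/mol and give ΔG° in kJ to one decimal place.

-227.7 kJ

Au⁺/Au (E° = +1.72 V) is the cathode; I₂/I⁻ (E° = +0.54 V) is the anode, so E°cell = +1.18 V.
Balancing electrons gives n = 2 (lcm of 1 and 2).
ΔG° = −nFE° = −(2)(96485)(+1.18) = -227,705 J = -227.7 kJ.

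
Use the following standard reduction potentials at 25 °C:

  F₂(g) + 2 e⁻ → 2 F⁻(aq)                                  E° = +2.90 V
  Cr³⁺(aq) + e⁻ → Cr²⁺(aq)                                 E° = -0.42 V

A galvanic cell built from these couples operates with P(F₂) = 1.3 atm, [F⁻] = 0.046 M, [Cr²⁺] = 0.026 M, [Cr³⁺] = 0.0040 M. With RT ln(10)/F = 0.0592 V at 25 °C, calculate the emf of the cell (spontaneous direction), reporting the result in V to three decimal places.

+3.451 V

F₂/F⁻ is the cathode (higher E°), Cr³⁺/Cr²⁺ the anode: E°cell = +2.90 − (-0.42) = +3.32 V, n = 2.
Overall: F₂(g) + 2 Cr²⁺(aq) → 2 F⁻(aq) + 2 Cr³⁺(aq)
Q = [F⁻]^2·[Cr³⁺]^2 / (P(F₂)·[Cr²⁺]^2); log Q = -4.414.
E = E° − (0.0592/n) log Q = +3.32 − (0.0592/2)(-4.414) = +3.451 V.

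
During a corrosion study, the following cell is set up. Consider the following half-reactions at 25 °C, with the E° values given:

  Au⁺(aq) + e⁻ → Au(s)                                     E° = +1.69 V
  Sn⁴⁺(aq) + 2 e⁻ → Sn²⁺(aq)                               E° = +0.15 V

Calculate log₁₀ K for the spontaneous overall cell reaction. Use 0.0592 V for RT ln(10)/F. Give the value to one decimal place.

52.0

Cathode: Au⁺/Au; anode: Sn⁴⁺/Sn²⁺. E°cell = +1.54 V, n = 2.
log K = nE°cell / 0.0592 = (2)(+1.54) / 0.0592 = 52.0.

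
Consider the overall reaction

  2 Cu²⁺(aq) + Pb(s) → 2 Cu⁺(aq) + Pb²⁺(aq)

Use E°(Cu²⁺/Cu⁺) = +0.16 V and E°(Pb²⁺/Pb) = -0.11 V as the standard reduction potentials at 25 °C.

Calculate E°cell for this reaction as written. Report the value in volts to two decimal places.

The Cu²⁺/Cu⁺ couple has the higher reduction potential, so it is the cathode; Pb²⁺/Pb is oxidised at the anode.
E°cell = E°(cathode) − E°(anode) = (+0.16) − (-0.11) = +0.27 V.
Since E°cell > 0, the reaction is spontaneous under standard conditions.

+0.27 V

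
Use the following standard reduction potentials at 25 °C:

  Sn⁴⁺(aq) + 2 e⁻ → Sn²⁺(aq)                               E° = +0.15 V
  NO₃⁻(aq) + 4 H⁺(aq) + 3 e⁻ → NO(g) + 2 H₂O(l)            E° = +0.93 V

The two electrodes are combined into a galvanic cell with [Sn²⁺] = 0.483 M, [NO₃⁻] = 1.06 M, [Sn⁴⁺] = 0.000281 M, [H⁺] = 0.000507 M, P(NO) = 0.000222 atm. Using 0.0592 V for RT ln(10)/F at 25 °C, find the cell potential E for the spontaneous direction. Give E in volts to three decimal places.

+0.688 V

NO₃⁻/NO is the cathode (higher E°), Sn⁴⁺/Sn²⁺ the anode: E°cell = +0.93 − (+0.15) = +0.78 V, n = 6.
Overall: 2 NO₃⁻(aq) + 8 H⁺(aq) + 3 Sn²⁺(aq) → 2 NO(g) + 4 H₂O(l) + 3 Sn⁴⁺(aq)
Q = P(NO)^2·[Sn⁴⁺]^3 / ([NO₃⁻]^2·[H⁺]^8·[Sn²⁺]^3); log Q = 9.296.
E = E° − (0.0592/n) log Q = +0.78 − (0.0592/6)(9.296) = +0.688 V.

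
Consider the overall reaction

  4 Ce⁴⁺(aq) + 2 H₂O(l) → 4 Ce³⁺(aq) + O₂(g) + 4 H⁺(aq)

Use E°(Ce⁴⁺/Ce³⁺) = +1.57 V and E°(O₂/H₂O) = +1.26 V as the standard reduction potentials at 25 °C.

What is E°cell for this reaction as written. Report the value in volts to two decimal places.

+0.31 V

The Ce⁴⁺/Ce³⁺ couple has the higher reduction potential, so it is the cathode; O₂/H₂O is oxidised at the anode.
E°cell = E°(cathode) − E°(anode) = (+1.57) − (+1.26) = +0.31 V.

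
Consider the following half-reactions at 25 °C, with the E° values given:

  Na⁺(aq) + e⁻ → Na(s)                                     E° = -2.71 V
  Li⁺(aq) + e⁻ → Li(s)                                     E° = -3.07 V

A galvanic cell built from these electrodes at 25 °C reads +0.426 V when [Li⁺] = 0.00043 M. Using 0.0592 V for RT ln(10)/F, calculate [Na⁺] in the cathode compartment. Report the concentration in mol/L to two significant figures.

0.0056 M

Na⁺/Na is the cathode, Li⁺/Li the anode: E°cell = +0.36 V, n = 1.
Overall reaction: Na⁺(aq) + Li(s) → Na(s) + Li⁺(aq); Q = [Li⁺]^1/[Na⁺]^1.
From E = E° − (0.0592/n) log Q: log Q = (E° − E)·n/0.0592 = (+0.36 − (+0.426))·1/0.0592 = -1.1149.
So 1·log[Na⁺] = 1·log(0.00043) − log Q = -3.3665 − (-1.1149) = -2.2516; [Na⁺] = 10^(-2.2516) ≈ 0.0056 M.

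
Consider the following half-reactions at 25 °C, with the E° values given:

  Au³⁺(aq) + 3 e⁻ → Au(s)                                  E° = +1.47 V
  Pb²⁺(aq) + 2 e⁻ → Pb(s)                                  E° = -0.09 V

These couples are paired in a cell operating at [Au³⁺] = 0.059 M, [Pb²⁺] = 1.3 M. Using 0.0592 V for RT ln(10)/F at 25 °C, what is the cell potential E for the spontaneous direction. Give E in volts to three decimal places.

+1.532 V

Au³⁺/Au is the cathode (higher E°), Pb²⁺/Pb the anode: E°cell = +1.47 − (-0.09) = +1.56 V, n = 6.
Overall: 2 Au³⁺(aq) + 3 Pb(s) → 2 Au(s) + 3 Pb²⁺(aq)
Q = [Pb²⁺]^3 / ([Au³⁺]^2); log Q = 2.800.
E = E° − (0.0592/n) log Q = +1.56 − (0.0592/6)(2.800) = +1.532 V.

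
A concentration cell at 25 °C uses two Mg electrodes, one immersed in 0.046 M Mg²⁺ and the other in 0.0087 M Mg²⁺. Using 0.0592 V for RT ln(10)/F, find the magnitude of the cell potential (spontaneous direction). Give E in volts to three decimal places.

+0.021 V

For a concentration cell E°cell = 0. The 0.046 M side is the cathode (reduction is favoured where [Mg²⁺] is higher).
With n = 2, E = −(0.0592/2) log([Mg²⁺]ₐₙ/[Mg²⁺]꜀ₐₜ) = −(0.0592/2) log(0.0087/0.046) = −(0.0592/2)(-0.723) = +0.021 V.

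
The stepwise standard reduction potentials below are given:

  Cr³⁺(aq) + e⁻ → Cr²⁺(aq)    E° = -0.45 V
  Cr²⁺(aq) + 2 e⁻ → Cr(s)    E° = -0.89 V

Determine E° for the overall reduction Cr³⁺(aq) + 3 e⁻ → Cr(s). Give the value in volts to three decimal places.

-0.743 V

Standard free energies of sequential steps add: ΔG°₃ = ΔG°₁ + ΔG°₂, so n₃E°₃ = n₁E°₁ + n₂E°₂.
E°₃ = (1×-0.45 + 2×-0.89) / 3 = (-2.230) / 3 = -0.743 V.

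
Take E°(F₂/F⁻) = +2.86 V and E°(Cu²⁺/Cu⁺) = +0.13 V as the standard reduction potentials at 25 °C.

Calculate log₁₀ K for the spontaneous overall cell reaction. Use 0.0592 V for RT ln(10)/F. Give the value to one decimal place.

92.2

Cathode: F₂/F⁻; anode: Cu²⁺/Cu⁺. E°cell = +2.73 V, n = 2.
log K = nE°cell / 0.0592 = (2)(+2.73) / 0.0592 = 92.2.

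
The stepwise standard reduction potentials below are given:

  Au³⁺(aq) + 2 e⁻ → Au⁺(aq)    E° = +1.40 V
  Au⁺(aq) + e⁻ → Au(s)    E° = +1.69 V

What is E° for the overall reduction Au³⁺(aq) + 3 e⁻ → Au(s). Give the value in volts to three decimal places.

+1.497 V

Since ΔG° = −nFE° is additive over sequential reductions, n₃E°₃ = n₁E°₁ + n₂E°₂.
E°₃ = (2×+1.40 + 1×+1.69) / 3 = (+4.490) / 3 = +1.497 V.
E° values themselves are not directly additive — weighting by electron count is essential.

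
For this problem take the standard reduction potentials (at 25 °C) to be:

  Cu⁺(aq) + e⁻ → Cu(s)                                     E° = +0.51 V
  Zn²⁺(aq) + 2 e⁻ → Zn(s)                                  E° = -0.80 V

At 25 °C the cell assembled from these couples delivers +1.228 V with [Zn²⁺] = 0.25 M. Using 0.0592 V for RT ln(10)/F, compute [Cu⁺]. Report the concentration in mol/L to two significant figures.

Cu⁺/Cu is the cathode, Zn²⁺/Zn the anode: E°cell = +1.31 V, n = 2.
Overall reaction: 2 Cu⁺(aq) + Zn(s) → 2 Cu(s) + Zn²⁺(aq); Q = [Zn²⁺]^1/[Cu⁺]^2.
From E = E° − (0.0592/n) log Q: log Q = (E° − E)·n/0.0592 = (+1.31 − (+1.228))·2/0.0592 = 2.7703.
So 2·log[Cu⁺] = 1·log(0.25) − log Q = -0.6021 − (2.7703) = -3.3724; log[Cu⁺] = -3.3724 / 2 = -1.6862; [Cu⁺] = 10^(-1.6862) ≈ 0.021 M.

0.021 M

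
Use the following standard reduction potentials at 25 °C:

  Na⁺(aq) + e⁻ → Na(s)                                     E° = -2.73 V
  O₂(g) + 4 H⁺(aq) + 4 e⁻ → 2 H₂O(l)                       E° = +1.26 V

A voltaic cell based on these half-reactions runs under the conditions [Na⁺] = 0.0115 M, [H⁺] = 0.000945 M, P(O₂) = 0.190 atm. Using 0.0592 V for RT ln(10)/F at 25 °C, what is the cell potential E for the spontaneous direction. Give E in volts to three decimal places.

+3.915 V

O₂/H₂O is the cathode (higher E°), Na⁺/Na the anode: E°cell = +1.26 − (-2.73) = +3.99 V, n = 4.
Overall: O₂(g) + 4 H⁺(aq) + 4 Na(s) → 2 H₂O(l) + 4 Na⁺(aq)
Q = [Na⁺]^4 / (P(O₂)·[H⁺]^4); log Q = 5.062.
E = E° − (0.0592/n) log Q = +3.99 − (0.0592/4)(5.062) = +3.915 V.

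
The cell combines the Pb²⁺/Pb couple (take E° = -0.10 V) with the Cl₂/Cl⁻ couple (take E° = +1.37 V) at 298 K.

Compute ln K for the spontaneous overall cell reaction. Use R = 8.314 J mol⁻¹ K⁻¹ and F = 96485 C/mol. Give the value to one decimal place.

114.5

Cathode: Cl₂/Cl⁻; anode: Pb²⁺/Pb. E°cell = (+1.37) − (-0.10) = +1.47 V, with n = 2.
ΔG° = −nFE° = −RT ln K, so ln K = nFE°/(RT) = (2)(96485)(+1.47) / ((8.314)(298)) = 114.494.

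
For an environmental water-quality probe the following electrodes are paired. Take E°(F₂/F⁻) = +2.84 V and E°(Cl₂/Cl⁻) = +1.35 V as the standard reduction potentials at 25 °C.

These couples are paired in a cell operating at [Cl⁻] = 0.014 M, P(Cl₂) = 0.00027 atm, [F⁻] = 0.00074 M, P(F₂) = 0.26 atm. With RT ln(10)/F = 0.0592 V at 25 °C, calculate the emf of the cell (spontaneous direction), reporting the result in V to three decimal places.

+1.654 V

F₂/F⁻ is the cathode (higher E°), Cl₂/Cl⁻ the anode: E°cell = +2.84 − (+1.35) = +1.49 V, n = 2.
Overall: F₂(g) + 2 Cl⁻(aq) → 2 F⁻(aq) + Cl₂(g)
Q = [F⁻]^2·P(Cl₂) / (P(F₂)·[Cl⁻]^2); log Q = -5.537.
E = E° − (0.0592/n) log Q = +1.49 − (0.0592/2)(-5.537) = +1.654 V.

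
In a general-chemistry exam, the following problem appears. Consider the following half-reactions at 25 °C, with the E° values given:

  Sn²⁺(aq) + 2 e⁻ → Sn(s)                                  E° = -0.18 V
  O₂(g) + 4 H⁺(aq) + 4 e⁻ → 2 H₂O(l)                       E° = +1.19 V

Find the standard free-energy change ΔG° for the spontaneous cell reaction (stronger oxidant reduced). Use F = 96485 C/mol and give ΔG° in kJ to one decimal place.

O₂/H₂O (E° = +1.19 V) is the cathode; Sn²⁺/Sn (E° = -0.18 V) is the anode, so E°cell = +1.37 V.
Balancing electrons gives n = 4 (lcm of 4 and 2).
ΔG° = −nFE° = −(4)(96485)(+1.37) = -528,738 J = -528.7 kJ.

-528.7 kJ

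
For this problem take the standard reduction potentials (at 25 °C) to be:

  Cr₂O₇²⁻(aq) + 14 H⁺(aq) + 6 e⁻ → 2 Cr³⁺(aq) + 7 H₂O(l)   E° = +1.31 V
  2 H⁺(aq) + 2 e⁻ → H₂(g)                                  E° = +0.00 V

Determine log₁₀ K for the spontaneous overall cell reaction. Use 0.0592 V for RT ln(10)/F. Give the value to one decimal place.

132.8

Cathode: Cr₂O₇²⁻/Cr³⁺; anode: H⁺/H₂. E°cell = +1.31 V, n = 6.
log K = nE°cell / 0.0592 = (6)(+1.31) / 0.0592 = 132.8.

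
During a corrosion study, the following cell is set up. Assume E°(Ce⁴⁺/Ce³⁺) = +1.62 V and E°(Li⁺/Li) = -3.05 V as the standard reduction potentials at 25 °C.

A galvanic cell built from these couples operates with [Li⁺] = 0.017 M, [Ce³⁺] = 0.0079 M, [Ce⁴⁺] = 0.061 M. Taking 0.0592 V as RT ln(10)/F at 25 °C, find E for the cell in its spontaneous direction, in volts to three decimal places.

+4.827 V

Ce⁴⁺/Ce³⁺ is the cathode (higher E°), Li⁺/Li the anode: E°cell = +1.62 − (-3.05) = +4.67 V, n = 1.
Overall: Ce⁴⁺(aq) + Li(s) → Ce³⁺(aq) + Li⁺(aq)
Q = [Ce³⁺]·[Li⁺] / ([Ce⁴⁺]); log Q = -2.657.
E = E° − (0.0592/n) log Q = +4.67 − (0.0592/1)(-2.657) = +4.827 V.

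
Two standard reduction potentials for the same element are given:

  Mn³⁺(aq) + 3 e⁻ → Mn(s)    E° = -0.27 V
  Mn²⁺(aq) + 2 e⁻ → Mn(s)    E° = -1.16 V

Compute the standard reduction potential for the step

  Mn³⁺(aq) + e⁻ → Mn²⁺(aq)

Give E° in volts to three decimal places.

+1.510 V

Sequential free energies add, so n₃E°₃ = n₁E°₁ + n₂E°₂.
With n₃ = 3, and the known step contributing 2×(-1.16) V, the unknown satisfies 1·E° = 3×(-0.27) − 2×(-1.16) = +1.510.
E° = +1.510 / 1 = +1.510 V.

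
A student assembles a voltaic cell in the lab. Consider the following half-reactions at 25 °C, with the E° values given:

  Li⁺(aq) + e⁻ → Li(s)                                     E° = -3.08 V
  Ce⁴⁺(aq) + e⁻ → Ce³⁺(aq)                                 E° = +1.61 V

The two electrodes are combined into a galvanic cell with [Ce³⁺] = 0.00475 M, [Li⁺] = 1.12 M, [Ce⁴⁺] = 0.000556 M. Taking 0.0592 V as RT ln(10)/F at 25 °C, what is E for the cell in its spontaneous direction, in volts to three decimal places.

Ce⁴⁺/Ce³⁺ is the cathode (higher E°), Li⁺/Li the anode: E°cell = +1.61 − (-3.08) = +4.69 V, n = 1.
Overall: Ce⁴⁺(aq) + Li(s) → Ce³⁺(aq) + Li⁺(aq)
Q = [Ce³⁺]·[Li⁺] / ([Ce⁴⁺]); log Q = 0.981.
E = E° − (0.0592/n) log Q = +4.69 − (0.0592/1)(0.981) = +4.632 V.

+4.632 V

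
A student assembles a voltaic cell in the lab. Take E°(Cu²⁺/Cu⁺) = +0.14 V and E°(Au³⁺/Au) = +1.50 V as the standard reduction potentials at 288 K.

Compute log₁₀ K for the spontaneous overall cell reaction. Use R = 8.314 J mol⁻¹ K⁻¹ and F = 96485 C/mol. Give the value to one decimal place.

71.4

Cathode: Au³⁺/Au; anode: Cu²⁺/Cu⁺. E°cell = (+1.50) − (+0.14) = +1.36 V, with n = 3.
ΔG° = −nFE° = −RT ln K, so ln K = nFE°/(RT) = (3)(96485)(+1.36) / ((8.314)(288)) = 164.406.
log₁₀ K = 164.406 / ln 10 = 71.4.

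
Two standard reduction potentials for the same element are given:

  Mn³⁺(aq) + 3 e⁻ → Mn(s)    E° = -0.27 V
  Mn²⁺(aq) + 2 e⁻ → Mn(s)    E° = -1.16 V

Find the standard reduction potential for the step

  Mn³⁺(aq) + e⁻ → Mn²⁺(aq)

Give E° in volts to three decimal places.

+1.510 V

Sequential free energies add, so n₃E°₃ = n₁E°₁ + n₂E°₂.
With n₃ = 3, and the known step contributing 2×(-1.16) V, the unknown satisfies 1·E° = 3×(-0.27) − 2×(-1.16) = +1.510.
E° = +1.510 / 1 = +1.510 V.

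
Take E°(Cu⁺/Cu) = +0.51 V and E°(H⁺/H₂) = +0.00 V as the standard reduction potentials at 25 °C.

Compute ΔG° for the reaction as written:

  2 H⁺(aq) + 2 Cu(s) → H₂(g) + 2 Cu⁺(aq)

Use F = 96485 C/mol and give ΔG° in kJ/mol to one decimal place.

+98.4 kJ/mol

As written, H⁺/H₂ is reduced (cathode) and Cu⁺/Cu is oxidised (anode), so E°cell = (+0.00) − (+0.51) = -0.51 V.
Balancing electrons gives n = 2.
ΔG° = −nFE° = −(2)(96485)(-0.51) = 98,415 J = +98.4 kJ/mol.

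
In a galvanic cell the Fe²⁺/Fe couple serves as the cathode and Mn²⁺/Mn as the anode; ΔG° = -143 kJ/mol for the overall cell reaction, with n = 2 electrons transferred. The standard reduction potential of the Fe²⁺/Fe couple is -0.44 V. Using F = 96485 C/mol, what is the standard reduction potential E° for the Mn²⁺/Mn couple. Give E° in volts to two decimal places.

E°cell = −ΔG°/(nF) = −(-143×10³)/((2)(96485)) = +0.741 V.
Since Fe²⁺/Fe is the cathode and Mn²⁺/Mn the anode, E°cell = E°(Fe²⁺/Fe) − E°(Mn²⁺/Mn).
So E°(Mn²⁺/Mn) = E°(Fe²⁺/Fe) − E°cell = (-0.44) − (+0.741) = -1.18 V.

-1.18 V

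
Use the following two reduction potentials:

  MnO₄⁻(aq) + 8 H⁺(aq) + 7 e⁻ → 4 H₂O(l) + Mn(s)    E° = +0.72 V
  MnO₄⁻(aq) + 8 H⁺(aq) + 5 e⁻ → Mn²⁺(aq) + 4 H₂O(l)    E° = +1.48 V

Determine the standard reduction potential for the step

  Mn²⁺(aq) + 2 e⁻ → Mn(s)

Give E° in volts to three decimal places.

Sequential free energies add, so n₃E°₃ = n₁E°₁ + n₂E°₂.
With n₃ = 7, and the known step contributing 5×(+1.48) V, the unknown satisfies 2·E° = 7×(+0.72) − 5×(+1.48) = -2.360.
E° = -2.360 / 2 = -1.180 V.

-1.180 V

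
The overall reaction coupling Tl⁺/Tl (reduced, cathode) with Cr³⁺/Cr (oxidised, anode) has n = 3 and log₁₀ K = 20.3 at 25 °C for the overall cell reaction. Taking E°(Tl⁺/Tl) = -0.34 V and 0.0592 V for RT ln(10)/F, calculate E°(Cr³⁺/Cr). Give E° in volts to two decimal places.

-0.74 V

E°cell = (0.0592/n)·log K = (0.0592/3)(20.3) = +0.401 V.
Since Tl⁺/Tl is the cathode and Cr³⁺/Cr the anode, E°cell = E°(Tl⁺/Tl) − E°(Cr³⁺/Cr).
So E°(Cr³⁺/Cr) = E°(Tl⁺/Tl) − E°cell = (-0.34) − (+0.401) = -0.74 V.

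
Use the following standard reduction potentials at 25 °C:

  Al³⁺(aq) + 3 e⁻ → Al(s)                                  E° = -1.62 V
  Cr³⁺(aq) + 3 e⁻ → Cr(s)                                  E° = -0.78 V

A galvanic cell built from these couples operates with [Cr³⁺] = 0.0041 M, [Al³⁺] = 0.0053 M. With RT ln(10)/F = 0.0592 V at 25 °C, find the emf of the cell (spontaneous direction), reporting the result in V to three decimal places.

Cr³⁺/Cr is the cathode (higher E°), Al³⁺/Al the anode: E°cell = -0.78 − (-1.62) = +0.84 V, n = 3.
Overall: Cr³⁺(aq) + Al(s) → Cr(s) + Al³⁺(aq)
Q = [Al³⁺] / ([Cr³⁺]); log Q = 0.111.
E = E° − (0.0592/n) log Q = +0.84 − (0.0592/3)(0.111) = +0.838 V.

+0.838 V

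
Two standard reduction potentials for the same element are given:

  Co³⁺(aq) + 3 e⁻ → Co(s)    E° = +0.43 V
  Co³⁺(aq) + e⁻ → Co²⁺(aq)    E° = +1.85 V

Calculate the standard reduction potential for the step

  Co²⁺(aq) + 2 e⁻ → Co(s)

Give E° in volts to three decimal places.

Sequential free energies add, so n₃E°₃ = n₁E°₁ + n₂E°₂.
With n₃ = 3, and the known step contributing 1×(+1.85) V, the unknown satisfies 2·E° = 3×(+0.43) − 1×(+1.85) = -0.560.
E° = -0.560 / 2 = -0.280 V.

-0.280 V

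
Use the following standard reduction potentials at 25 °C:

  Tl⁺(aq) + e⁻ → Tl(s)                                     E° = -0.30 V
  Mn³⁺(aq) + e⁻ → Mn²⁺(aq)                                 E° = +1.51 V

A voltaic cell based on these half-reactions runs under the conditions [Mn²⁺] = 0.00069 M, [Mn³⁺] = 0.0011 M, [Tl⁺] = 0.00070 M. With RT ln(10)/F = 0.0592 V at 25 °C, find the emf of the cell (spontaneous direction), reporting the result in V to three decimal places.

+2.009 V

Mn³⁺/Mn²⁺ is the cathode (higher E°), Tl⁺/Tl the anode: E°cell = +1.51 − (-0.30) = +1.81 V, n = 1.
Overall: Mn³⁺(aq) + Tl(s) → Mn²⁺(aq) + Tl⁺(aq)
Q = [Mn²⁺]·[Tl⁺] / ([Mn³⁺]); log Q = -3.357.
E = E° − (0.0592/n) log Q = +1.81 − (0.0592/1)(-3.357) = +2.009 V.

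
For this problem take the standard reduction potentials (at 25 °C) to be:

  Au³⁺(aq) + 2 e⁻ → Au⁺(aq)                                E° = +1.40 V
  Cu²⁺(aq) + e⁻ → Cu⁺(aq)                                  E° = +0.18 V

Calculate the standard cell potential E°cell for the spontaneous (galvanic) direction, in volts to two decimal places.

+1.22 V

The Au³⁺/Au⁺ couple has the higher reduction potential, so it is the cathode; Cu²⁺/Cu⁺ is oxidised at the anode.
E°cell = E°(cathode) − E°(anode) = (+1.40) − (+0.18) = +1.22 V.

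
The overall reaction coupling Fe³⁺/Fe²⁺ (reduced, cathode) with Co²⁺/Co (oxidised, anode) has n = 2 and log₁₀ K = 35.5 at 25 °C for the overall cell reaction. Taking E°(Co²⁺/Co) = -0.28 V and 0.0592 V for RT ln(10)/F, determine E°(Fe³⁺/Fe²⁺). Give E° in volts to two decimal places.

E°cell = (0.0592/n)·log K = (0.0592/2)(35.5) = +1.051 V.
Since Fe³⁺/Fe²⁺ is the cathode and Co²⁺/Co the anode, E°cell = E°(Fe³⁺/Fe²⁺) − E°(Co²⁺/Co).
So E°(Fe³⁺/Fe²⁺) = E°cell + E°(Co²⁺/Co) = +1.051 + (-0.28) = +0.77 V.

+0.77 V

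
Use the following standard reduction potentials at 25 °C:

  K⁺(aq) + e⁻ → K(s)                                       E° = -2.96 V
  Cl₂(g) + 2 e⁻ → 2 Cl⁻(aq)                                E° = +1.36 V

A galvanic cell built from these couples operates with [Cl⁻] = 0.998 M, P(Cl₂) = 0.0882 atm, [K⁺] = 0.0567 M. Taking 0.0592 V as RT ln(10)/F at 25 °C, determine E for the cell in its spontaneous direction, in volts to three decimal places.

+4.363 V

Cl₂/Cl⁻ is the cathode (higher E°), K⁺/K the anode: E°cell = +1.36 − (-2.96) = +4.32 V, n = 2.
Overall: Cl₂(g) + 2 K(s) → 2 Cl⁻(aq) + 2 K⁺(aq)
Q = [Cl⁻]^2·[K⁺]^2 / (P(Cl₂)); log Q = -1.440.
E = E° − (0.0592/n) log Q = +4.32 − (0.0592/2)(-1.440) = +4.363 V.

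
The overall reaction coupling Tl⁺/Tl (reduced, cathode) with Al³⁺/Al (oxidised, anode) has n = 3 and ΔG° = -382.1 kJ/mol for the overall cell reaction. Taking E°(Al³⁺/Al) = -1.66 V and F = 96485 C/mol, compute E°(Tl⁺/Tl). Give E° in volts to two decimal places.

E°cell = −ΔG°/(nF) = −(-382.1×10³)/((3)(96485)) = +1.320 V.
Since Tl⁺/Tl is the cathode and Al³⁺/Al the anode, E°cell = E°(Tl⁺/Tl) − E°(Al³⁺/Al).
So E°(Tl⁺/Tl) = E°cell + E°(Al³⁺/Al) = +1.320 + (-1.66) = -0.34 V.

-0.34 V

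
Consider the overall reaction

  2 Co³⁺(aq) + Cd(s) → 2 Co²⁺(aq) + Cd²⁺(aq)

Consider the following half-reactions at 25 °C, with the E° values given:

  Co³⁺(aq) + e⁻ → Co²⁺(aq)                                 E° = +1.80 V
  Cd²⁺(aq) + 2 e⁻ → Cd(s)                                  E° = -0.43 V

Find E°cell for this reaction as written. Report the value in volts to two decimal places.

+2.23 V

The Co³⁺/Co²⁺ couple has the higher reduction potential, so it is the cathode; Cd²⁺/Cd is oxidised at the anode.
E°cell = E°(cathode) − E°(anode) = (+1.80) − (-0.43) = +2.23 V.
Since E°cell > 0, the reaction is spontaneous under standard conditions.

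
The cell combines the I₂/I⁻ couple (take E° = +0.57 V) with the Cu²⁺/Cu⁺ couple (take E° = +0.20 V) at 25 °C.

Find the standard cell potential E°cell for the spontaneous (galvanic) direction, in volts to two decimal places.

+0.37 V

The I₂/I⁻ couple has the higher reduction potential, so it is the cathode; Cu²⁺/Cu⁺ is oxidised at the anode.
E°cell = E°(cathode) − E°(anode) = (+0.57) − (+0.20) = +0.37 V.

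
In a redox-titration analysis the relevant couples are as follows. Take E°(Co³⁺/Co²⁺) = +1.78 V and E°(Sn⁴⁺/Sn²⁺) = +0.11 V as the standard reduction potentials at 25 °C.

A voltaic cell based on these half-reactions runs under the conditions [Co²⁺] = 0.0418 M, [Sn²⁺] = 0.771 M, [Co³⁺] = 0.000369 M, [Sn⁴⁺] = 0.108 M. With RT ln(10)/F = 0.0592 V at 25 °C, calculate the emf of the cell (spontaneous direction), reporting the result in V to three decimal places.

Co³⁺/Co²⁺ is the cathode (higher E°), Sn⁴⁺/Sn²⁺ the anode: E°cell = +1.78 − (+0.11) = +1.67 V, n = 2.
Overall: 2 Co³⁺(aq) + Sn²⁺(aq) → 2 Co²⁺(aq) + Sn⁴⁺(aq)
Q = [Co²⁺]^2·[Sn⁴⁺] / ([Co³⁺]^2·[Sn²⁺]); log Q = 3.255.
E = E° − (0.0592/n) log Q = +1.67 − (0.0592/2)(3.255) = +1.574 V.

+1.574 V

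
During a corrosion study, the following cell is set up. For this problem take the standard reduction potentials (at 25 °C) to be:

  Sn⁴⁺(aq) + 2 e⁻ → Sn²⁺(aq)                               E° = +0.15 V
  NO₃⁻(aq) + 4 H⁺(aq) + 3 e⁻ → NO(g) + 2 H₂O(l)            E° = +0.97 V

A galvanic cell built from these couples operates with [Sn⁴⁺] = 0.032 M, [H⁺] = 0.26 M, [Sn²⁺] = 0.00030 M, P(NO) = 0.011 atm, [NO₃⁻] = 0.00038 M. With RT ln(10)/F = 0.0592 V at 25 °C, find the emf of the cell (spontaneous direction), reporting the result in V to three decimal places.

NO₃⁻/NO is the cathode (higher E°), Sn⁴⁺/Sn²⁺ the anode: E°cell = +0.97 − (+0.15) = +0.82 V, n = 6.
Overall: 2 NO₃⁻(aq) + 8 H⁺(aq) + 3 Sn²⁺(aq) → 2 NO(g) + 4 H₂O(l) + 3 Sn⁴⁺(aq)
Q = P(NO)^2·[Sn⁴⁺]^3 / ([NO₃⁻]^2·[H⁺]^8·[Sn²⁺]^3); log Q = 13.688.
E = E° − (0.0592/n) log Q = +0.82 − (0.0592/6)(13.688) = +0.685 V.

+0.685 V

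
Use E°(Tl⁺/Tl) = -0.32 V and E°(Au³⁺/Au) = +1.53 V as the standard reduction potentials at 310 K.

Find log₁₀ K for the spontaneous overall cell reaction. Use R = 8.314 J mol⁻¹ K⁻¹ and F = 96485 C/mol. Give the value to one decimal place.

90.2

Cathode: Au³⁺/Au; anode: Tl⁺/Tl. E°cell = (+1.53) − (-0.32) = +1.85 V, with n = 3.
ΔG° = −nFE° = −RT ln K, so ln K = nFE°/(RT) = (3)(96485)(+1.85) / ((8.314)(310)) = 207.769.
log₁₀ K = 207.769 / ln 10 = 90.2.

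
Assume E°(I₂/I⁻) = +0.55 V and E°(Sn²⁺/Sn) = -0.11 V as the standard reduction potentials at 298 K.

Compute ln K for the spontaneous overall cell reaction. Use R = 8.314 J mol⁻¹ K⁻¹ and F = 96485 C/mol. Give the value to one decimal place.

51.4

Cathode: I₂/I⁻; anode: Sn²⁺/Sn. E°cell = (+0.55) − (-0.11) = +0.66 V, with n = 2.
ΔG° = −nFE° = −RT ln K, so ln K = nFE°/(RT) = (2)(96485)(+0.66) / ((8.314)(298)) = 51.405.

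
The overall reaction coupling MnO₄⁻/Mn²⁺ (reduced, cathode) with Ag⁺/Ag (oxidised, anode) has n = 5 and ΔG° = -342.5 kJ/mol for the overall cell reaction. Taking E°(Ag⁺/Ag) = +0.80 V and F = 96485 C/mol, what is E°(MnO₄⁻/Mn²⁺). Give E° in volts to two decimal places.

E°cell = −ΔG°/(nF) = −(-342.5×10³)/((5)(96485)) = +0.710 V.
Since MnO₄⁻/Mn²⁺ is the cathode and Ag⁺/Ag the anode, E°cell = E°(MnO₄⁻/Mn²⁺) − E°(Ag⁺/Ag).
So E°(MnO₄⁻/Mn²⁺) = E°cell + E°(Ag⁺/Ag) = +0.710 + (+0.80) = +1.51 V.

+1.51 V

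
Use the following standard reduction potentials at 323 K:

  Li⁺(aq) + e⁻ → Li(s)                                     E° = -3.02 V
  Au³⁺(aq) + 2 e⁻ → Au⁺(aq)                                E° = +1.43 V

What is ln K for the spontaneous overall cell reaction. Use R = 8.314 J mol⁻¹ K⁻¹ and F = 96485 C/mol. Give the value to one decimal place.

Cathode: Au³⁺/Au⁺; anode: Li⁺/Li. E°cell = (+1.43) − (-3.02) = +4.45 V, with n = 2.
ΔG° = −nFE° = −RT ln K, so ln K = nFE°/(RT) = (2)(96485)(+4.45) / ((8.314)(323)) = 319.770.

319.8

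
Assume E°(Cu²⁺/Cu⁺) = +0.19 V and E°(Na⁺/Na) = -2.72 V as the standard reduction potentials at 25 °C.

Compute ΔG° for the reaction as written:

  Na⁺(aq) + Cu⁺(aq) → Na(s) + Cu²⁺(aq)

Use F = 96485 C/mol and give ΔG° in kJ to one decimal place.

+280.8 kJ

As written, Na⁺/Na is reduced (cathode) and Cu²⁺/Cu⁺ is oxidised (anode), so E°cell = (-2.72) − (+0.19) = -2.91 V.
Balancing electrons gives n = 1.
ΔG° = −nFE° = −(1)(96485)(-2.91) = 280,771 J = +280.8 kJ.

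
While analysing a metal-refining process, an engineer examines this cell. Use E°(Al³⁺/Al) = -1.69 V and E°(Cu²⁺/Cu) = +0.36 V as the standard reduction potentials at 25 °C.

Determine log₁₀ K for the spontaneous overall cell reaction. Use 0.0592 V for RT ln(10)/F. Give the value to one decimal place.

Cathode: Cu²⁺/Cu; anode: Al³⁺/Al. E°cell = +2.05 V, n = 6.
log K = nE°cell / 0.0592 = (6)(+2.05) / 0.0592 = 207.8.

207.8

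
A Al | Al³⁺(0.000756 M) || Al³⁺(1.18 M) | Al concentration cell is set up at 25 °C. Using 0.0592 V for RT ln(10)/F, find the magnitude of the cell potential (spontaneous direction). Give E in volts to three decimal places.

+0.063 V

For a concentration cell E°cell = 0. The 1.18 M side is the cathode (reduction is favoured where [Al³⁺] is higher).
With n = 3, E = −(0.0592/3) log([Al³⁺]ₐₙ/[Al³⁺]꜀ₐₜ) = −(0.0592/3) log(0.000756/1.18) = −(0.0592/3)(-3.193) = +0.063 V.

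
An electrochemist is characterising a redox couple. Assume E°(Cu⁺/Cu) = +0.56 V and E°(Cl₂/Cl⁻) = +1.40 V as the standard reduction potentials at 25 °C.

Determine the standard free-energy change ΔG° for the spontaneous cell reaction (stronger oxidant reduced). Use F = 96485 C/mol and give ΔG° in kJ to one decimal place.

Cl₂/Cl⁻ (E° = +1.40 V) is the cathode; Cu⁺/Cu (E° = +0.56 V) is the anode, so E°cell = +0.84 V.
Balancing electrons gives n = 2 (lcm of 2 and 1).
ΔG° = −nFE° = −(2)(96485)(+0.84) = -162,095 J = -162.1 kJ.

-162.1 kJ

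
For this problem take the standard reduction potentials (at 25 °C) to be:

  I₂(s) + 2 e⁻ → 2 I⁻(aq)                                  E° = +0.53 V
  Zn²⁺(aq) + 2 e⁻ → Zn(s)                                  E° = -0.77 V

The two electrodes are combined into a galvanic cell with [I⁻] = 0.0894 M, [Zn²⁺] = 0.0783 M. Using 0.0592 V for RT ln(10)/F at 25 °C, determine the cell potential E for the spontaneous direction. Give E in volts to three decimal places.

I₂/I⁻ is the cathode (higher E°), Zn²⁺/Zn the anode: E°cell = +0.53 − (-0.77) = +1.30 V, n = 2.
Overall: I₂(s) + Zn(s) → 2 I⁻(aq) + Zn²⁺(aq)
Q = [I⁻]^2·[Zn²⁺]; log Q = -3.204.
E = E° − (0.0592/n) log Q = +1.30 − (0.0592/2)(-3.204) = +1.395 V.

+1.395 V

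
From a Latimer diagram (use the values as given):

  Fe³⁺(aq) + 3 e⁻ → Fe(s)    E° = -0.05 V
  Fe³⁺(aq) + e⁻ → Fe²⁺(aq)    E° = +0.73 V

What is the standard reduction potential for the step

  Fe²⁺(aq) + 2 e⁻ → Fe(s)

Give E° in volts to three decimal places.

-0.440 V

Sequential free energies add, so n₃E°₃ = n₁E°₁ + n₂E°₂.
With n₃ = 3, and the known step contributing 1×(+0.73) V, the unknown satisfies 2·E° = 3×(-0.05) − 1×(+0.73) = -0.880.
E° = -0.880 / 2 = -0.440 V.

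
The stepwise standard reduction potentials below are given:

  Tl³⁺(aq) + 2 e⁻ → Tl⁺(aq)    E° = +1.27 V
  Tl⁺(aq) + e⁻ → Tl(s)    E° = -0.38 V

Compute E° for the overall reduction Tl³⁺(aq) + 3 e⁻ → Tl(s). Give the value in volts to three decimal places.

+0.720 V

Since ΔG° = −nFE° is additive over sequential reductions, n₃E°₃ = n₁E°₁ + n₂E°₂.
E°₃ = (2×+1.27 + 1×-0.38) / 3 = (+2.160) / 3 = +0.720 V.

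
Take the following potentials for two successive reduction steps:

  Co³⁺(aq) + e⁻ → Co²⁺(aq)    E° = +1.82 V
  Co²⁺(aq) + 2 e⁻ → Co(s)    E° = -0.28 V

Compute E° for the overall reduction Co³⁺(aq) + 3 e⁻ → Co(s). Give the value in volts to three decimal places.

+0.420 V

Standard free energies of sequential steps add: ΔG°₃ = ΔG°₁ + ΔG°₂, so n₃E°₃ = n₁E°₁ + n₂E°₂.
E°₃ = (1×+1.82 + 2×-0.28) / 3 = (+1.260) / 3 = +0.420 V.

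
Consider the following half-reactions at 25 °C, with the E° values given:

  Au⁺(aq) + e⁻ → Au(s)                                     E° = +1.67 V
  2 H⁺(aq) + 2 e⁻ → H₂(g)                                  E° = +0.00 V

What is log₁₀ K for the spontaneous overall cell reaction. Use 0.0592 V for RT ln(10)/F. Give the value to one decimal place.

56.4

Cathode: Au⁺/Au; anode: H⁺/H₂. E°cell = +1.67 V, n = 2.
log K = nE°cell / 0.0592 = (2)(+1.67) / 0.0592 = 56.4.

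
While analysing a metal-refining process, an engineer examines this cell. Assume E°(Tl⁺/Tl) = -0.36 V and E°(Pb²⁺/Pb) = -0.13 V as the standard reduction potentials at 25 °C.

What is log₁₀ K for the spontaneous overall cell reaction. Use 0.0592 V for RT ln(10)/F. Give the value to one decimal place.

7.8

Cathode: Pb²⁺/Pb; anode: Tl⁺/Tl. E°cell = +0.23 V, n = 2.
log K = nE°cell / 0.0592 = (2)(+0.23) / 0.0592 = 7.8.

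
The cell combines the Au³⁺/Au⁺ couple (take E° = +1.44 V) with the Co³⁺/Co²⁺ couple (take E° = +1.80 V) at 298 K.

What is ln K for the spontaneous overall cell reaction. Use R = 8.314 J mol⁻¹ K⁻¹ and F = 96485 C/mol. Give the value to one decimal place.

28.0

Cathode: Co³⁺/Co²⁺; anode: Au³⁺/Au⁺. E°cell = (+1.80) − (+1.44) = +0.36 V, with n = 2.
ΔG° = −nFE° = −RT ln K, so ln K = nFE°/(RT) = (2)(96485)(+0.36) / ((8.314)(298)) = 28.039.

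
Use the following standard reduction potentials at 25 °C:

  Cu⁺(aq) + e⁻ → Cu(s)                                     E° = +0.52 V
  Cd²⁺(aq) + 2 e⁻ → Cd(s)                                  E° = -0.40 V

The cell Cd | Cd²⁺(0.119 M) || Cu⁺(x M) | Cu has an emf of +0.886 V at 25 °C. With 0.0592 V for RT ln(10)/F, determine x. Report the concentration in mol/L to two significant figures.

0.092 M

Cu⁺/Cu is the cathode, Cd²⁺/Cd the anode: E°cell = +0.92 V, n = 2.
Overall reaction: 2 Cu⁺(aq) + Cd(s) → 2 Cu(s) + Cd²⁺(aq); Q = [Cd²⁺]^1/[Cu⁺]^2.
From E = E° − (0.0592/n) log Q: log Q = (E° − E)·n/0.0592 = (+0.92 − (+0.886))·2/0.0592 = 1.1486.
So 2·log[Cu⁺] = 1·log(0.119) − log Q = -0.9245 − (1.1486) = -2.0731; log[Cu⁺] = -2.0731 / 2 = -1.0366; [Cu⁺] = 10^(-1.0366) ≈ 0.092 M.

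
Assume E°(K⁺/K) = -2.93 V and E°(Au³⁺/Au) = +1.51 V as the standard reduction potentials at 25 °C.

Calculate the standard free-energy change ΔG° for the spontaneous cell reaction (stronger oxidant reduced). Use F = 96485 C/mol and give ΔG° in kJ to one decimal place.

-1285.2 kJ

Au³⁺/Au (E° = +1.51 V) is the cathode; K⁺/K (E° = -2.93 V) is the anode, so E°cell = +4.44 V.
Balancing electrons gives n = 3 (lcm of 3 and 1).
ΔG° = −nFE° = −(3)(96485)(+4.44) = -1,285,180 J = -1285.2 kJ.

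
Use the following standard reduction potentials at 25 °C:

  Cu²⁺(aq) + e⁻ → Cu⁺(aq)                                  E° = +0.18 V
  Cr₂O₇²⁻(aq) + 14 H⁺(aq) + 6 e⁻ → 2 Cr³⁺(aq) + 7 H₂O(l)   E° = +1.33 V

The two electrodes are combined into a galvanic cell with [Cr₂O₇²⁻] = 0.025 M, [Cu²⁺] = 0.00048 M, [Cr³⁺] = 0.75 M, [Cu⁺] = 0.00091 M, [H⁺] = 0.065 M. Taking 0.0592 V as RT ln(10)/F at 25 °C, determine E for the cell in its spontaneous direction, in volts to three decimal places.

+0.989 V

Cr₂O₇²⁻/Cr³⁺ is the cathode (higher E°), Cu²⁺/Cu⁺ the anode: E°cell = +1.33 − (+0.18) = +1.15 V, n = 6.
Overall: Cr₂O₇²⁻(aq) + 14 H⁺(aq) + 6 Cu⁺(aq) → 2 Cr³⁺(aq) + 7 H₂O(l) + 6 Cu²⁺(aq)
Q = [Cr³⁺]^2·[Cu²⁺]^6 / ([Cr₂O₇²⁻]·[H⁺]^14·[Cu⁺]^6); log Q = 16.305.
E = E° − (0.0592/n) log Q = +1.15 − (0.0592/6)(16.305) = +0.989 V.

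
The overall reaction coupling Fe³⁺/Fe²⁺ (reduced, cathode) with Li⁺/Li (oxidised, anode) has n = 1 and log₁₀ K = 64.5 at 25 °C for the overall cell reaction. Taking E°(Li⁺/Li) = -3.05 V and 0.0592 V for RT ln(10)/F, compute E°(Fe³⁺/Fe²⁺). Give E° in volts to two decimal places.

+0.77 V

E°cell = (0.0592/n)·log K = (0.0592/1)(64.5) = +3.818 V.
Since Fe³⁺/Fe²⁺ is the cathode and Li⁺/Li the anode, E°cell = E°(Fe³⁺/Fe²⁺) − E°(Li⁺/Li).
So E°(Fe³⁺/Fe²⁺) = E°cell + E°(Li⁺/Li) = +3.818 + (-3.05) = +0.77 V.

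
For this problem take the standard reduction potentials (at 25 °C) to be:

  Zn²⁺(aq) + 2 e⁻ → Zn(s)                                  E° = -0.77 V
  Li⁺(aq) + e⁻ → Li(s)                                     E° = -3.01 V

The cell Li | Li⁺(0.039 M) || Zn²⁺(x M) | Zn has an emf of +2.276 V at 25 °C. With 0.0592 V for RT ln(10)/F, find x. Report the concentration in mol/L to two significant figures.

0.025 M

Zn²⁺/Zn is the cathode, Li⁺/Li the anode: E°cell = +2.24 V, n = 2.
Overall reaction: Zn²⁺(aq) + 2 Li(s) → Zn(s) + 2 Li⁺(aq); Q = [Li⁺]^2/[Zn²⁺]^1.
From E = E° − (0.0592/n) log Q: log Q = (E° − E)·n/0.0592 = (+2.24 − (+2.276))·2/0.0592 = -1.2162.
So 1·log[Zn²⁺] = 2·log(0.039) − log Q = -2.8179 − (-1.2162) = -1.6017; [Zn²⁺] = 10^(-1.6017) ≈ 0.025 M.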